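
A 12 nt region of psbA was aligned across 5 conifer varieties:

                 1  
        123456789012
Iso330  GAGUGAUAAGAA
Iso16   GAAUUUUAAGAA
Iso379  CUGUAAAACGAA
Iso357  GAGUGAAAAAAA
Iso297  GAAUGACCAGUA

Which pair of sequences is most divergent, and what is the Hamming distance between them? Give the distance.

Pairwise Hamming distances:
  Iso330 vs Iso16: 3
  Iso330 vs Iso379: 5
  Iso330 vs Iso357: 2
  Iso330 vs Iso297: 4
  Iso16 vs Iso379: 7
  Iso16 vs Iso357: 5
  Iso16 vs Iso297: 5
  Iso379 vs Iso357: 5
  Iso379 vs Iso297: 8
  Iso357 vs Iso297: 5
The largest is 8, between Iso379 and Iso297.

8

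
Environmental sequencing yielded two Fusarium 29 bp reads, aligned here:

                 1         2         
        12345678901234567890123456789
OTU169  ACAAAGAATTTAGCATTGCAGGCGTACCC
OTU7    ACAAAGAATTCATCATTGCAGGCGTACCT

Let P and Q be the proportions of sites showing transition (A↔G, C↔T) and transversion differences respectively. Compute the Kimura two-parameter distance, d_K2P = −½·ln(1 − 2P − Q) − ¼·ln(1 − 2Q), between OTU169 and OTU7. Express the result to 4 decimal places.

0.1125

Mismatches occur at site 11 (T→C, transition), site 13 (G→T, transversion), site 29 (C→T, transition).
Of the 3 differences, 2 transitions and 1 transversion over 29 sites: P = 2/29 = 0.068966, Q = 1/29 = 0.034483.
d = −0.5·ln(0.827585) − 0.25·ln(0.931034) = −0.5·(-0.189243) − 0.25·(-0.071459) = 0.1125.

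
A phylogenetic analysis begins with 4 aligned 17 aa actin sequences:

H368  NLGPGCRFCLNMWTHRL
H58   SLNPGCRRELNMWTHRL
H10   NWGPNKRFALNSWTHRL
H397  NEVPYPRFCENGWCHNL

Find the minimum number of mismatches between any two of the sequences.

4

Pairwise Hamming distances:
  H368 vs H58: 4
  H368 vs H10: 5
  H368 vs H397: 8
  H58 vs H10: 8
  H58 vs H397: 11
  H10 vs H397: 9
The smallest is 4, between H368 and H58.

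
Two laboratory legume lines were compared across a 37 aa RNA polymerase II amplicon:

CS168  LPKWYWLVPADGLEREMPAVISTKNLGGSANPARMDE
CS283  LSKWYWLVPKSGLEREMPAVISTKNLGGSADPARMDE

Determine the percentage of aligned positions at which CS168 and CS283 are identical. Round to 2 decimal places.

89.19%

Differing sites — 2:P/S; 10:A/K; 11:D/S; 31:N/D.
33 of the 37 sites match, so the percent identity is 33/37 × 100 = 89.19%.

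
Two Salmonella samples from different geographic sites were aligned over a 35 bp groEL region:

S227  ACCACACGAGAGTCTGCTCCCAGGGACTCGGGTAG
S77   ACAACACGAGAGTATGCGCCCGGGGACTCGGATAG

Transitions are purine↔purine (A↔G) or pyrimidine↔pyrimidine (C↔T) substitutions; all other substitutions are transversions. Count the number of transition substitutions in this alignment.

Mismatches occur at site 3 (C↔A, transversion), site 14 (C↔A, transversion), site 18 (T↔G, transversion), site 22 (A↔G, transition), site 32 (G↔A, transition).
Of the 5 differences, 2 transitions and 3 transversions, so the answer is 2.

2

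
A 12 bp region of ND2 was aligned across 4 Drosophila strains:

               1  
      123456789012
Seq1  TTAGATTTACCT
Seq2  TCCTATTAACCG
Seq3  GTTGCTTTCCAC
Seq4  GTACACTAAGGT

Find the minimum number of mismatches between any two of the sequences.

Pairwise Hamming distances:
  Seq1 vs Seq2: 5
  Seq1 vs Seq3: 6
  Seq1 vs Seq4: 6
  Seq2 vs Seq3: 9
  Seq2 vs Seq4: 8
  Seq3 vs Seq4: 9
The smallest is 5, between Seq1 and Seq2.

5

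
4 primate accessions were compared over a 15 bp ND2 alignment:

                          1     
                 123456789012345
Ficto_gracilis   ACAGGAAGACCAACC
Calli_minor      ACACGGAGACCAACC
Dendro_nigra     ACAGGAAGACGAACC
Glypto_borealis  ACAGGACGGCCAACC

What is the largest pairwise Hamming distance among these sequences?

Pairwise Hamming distances:
  Ficto_gracilis vs Calli_minor: 2
  Ficto_gracilis vs Dendro_nigra: 1
  Ficto_gracilis vs Glypto_borealis: 2
  Calli_minor vs Dendro_nigra: 3
  Calli_minor vs Glypto_borealis: 4
  Dendro_nigra vs Glypto_borealis: 3
The largest is 4, between Calli_minor and Glypto_borealis.

4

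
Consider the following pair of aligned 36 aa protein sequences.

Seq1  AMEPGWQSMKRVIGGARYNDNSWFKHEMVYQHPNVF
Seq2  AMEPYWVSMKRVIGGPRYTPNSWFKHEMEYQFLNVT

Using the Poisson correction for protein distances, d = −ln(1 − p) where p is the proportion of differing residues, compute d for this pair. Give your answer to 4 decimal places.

The sequences differ at positions 5 (G/Y), 7 (Q/V), 16 (A/P), 19 (N/T), 20 (D/P), 29 (V/E), 32 (H/F), 33 (P/L), 36 (F/T).
p = 9/36 = 0.250000.
d = −ln(1 − 0.250000) = −ln(0.750000) = 0.2877.

0.2877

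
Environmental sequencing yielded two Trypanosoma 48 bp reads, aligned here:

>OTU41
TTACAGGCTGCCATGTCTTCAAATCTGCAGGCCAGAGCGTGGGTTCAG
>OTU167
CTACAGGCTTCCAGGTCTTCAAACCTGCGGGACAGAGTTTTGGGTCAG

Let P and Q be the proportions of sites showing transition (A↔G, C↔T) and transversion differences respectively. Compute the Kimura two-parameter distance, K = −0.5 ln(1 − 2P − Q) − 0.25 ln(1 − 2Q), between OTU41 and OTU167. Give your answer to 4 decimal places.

Differing sites — 1:T/C (Ti); 10:G/T (Tv); 14:T/G (Tv); 24:T/C (Ti); 29:A/G (Ti); 32:C/A (Tv); 38:C/T (Ti); 39:G/T (Tv); 41:G/T (Tv); 44:T/G (Tv).
Of the 10 differences, 4 transitions and 6 transversions over 48 sites: P = 4/48 = 0.083333, Q = 6/48 = 0.125000.
d = −0.5·ln(0.708334) − 0.25·ln(0.750000) = −0.5·(-0.344840) − 0.25·(-0.287682) = 0.2443.

0.2443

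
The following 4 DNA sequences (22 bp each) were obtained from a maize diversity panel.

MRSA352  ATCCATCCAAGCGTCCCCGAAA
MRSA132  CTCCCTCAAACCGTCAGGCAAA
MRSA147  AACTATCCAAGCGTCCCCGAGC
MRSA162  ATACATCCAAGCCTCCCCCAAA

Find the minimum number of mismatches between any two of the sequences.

Pairwise Hamming distances:
  MRSA352 vs MRSA132: 8
  MRSA352 vs MRSA147: 4
  MRSA352 vs MRSA162: 3
  MRSA132 vs MRSA147: 12
  MRSA132 vs MRSA162: 9
  MRSA147 vs MRSA162: 7
The smallest is 3, between MRSA352 and MRSA162.

3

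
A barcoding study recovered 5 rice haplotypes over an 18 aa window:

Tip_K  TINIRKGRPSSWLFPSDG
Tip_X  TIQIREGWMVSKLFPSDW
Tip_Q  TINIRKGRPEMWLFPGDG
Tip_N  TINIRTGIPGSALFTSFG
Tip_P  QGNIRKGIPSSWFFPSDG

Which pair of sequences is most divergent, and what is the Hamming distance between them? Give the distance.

10

Pairwise Hamming distances:
  Tip_K vs Tip_X: 7
  Tip_K vs Tip_Q: 3
  Tip_K vs Tip_N: 6
  Tip_K vs Tip_P: 4
  Tip_X vs Tip_Q: 9
  Tip_X vs Tip_N: 9
  Tip_X vs Tip_P: 10
  Tip_Q vs Tip_N: 8
  Tip_Q vs Tip_P: 7
  Tip_N vs Tip_P: 8
The largest is 10, between Tip_X and Tip_P.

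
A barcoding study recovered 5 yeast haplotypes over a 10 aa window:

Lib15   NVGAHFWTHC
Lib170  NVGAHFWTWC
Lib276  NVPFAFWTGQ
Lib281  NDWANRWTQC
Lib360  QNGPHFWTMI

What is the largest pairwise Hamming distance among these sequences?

Pairwise Hamming distances:
  Lib15 vs Lib170: 1
  Lib15 vs Lib276: 5
  Lib15 vs Lib281: 5
  Lib15 vs Lib360: 5
  Lib170 vs Lib276: 5
  Lib170 vs Lib281: 5
  Lib170 vs Lib360: 5
  Lib276 vs Lib281: 7
  Lib276 vs Lib360: 7
  Lib281 vs Lib360: 8
The largest is 8, between Lib281 and Lib360.

8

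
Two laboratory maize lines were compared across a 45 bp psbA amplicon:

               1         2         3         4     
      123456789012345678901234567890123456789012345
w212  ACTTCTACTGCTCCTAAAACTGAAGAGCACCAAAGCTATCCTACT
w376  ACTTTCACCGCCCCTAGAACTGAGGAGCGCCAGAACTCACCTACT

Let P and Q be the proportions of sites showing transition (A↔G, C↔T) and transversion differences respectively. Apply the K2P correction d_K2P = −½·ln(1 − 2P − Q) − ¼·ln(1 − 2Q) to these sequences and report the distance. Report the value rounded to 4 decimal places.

The sequences differ at positions 5 (C/T, transition), 6 (T/C, transition), 9 (T/C, transition), 12 (T/C, transition), 17 (A/G, transition), 24 (A/G, transition), 29 (A/G, transition), 33 (A/G, transition), 35 (G/A, transition), 38 (A/C, transversion), 39 (T/A, transversion).
Of the 11 differences, 9 transitions and 2 transversions over 45 sites: P = 9/45 = 0.200000, Q = 2/45 = 0.044444.
d = −0.5·ln(0.555556) − 0.25·ln(0.911112) = −0.5·(-0.587786) − 0.25·(-0.093089) = 0.3172.

0.3172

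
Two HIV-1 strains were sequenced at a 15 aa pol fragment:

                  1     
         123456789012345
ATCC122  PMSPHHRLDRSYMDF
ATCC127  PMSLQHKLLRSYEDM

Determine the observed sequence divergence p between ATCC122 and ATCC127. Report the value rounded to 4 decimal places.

0.4000

The sequences differ at positions 4 (P/L), 5 (H/Q), 7 (R/K), 9 (D/L), 13 (M/E), 15 (F/M).
There are 6 differences over 15 sites, so p = 6/15 = 0.4000.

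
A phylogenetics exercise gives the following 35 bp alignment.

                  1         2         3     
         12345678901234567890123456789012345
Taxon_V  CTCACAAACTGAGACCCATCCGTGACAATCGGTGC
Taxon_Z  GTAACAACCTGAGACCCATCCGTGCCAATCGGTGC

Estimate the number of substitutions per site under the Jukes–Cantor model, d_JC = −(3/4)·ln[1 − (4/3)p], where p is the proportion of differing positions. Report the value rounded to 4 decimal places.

Differing sites — 1:C/G; 3:C/A; 8:A/C; 25:A/C.
p = 4/35 = 0.114286.
d = −0.75 · ln(1 − (4/3)·0.114286) = −0.75 · ln(0.847619) = −0.75 · (-0.165324) = 0.1240.

0.1240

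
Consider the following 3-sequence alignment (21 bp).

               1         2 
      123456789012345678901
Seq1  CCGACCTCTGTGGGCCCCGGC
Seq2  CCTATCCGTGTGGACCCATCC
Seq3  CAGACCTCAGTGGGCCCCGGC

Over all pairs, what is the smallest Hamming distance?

2

Pairwise Hamming distances:
  Seq1 vs Seq2: 8
  Seq1 vs Seq3: 2
  Seq2 vs Seq3: 10
The smallest is 2, between Seq1 and Seq3.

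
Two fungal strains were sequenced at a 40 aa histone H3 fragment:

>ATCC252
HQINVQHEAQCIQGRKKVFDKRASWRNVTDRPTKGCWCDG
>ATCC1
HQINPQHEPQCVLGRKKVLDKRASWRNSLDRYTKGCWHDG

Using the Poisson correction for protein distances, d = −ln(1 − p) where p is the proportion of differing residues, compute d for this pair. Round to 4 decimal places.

Mismatches occur at site 5 (V→P), site 9 (A→P), site 12 (I→V), site 13 (Q→L), site 19 (F→L), site 28 (V→S), site 29 (T→L), site 32 (P→Y), site 38 (C→H).
p = 9/40 = 0.225000.
d = −ln(1 − 0.225000) = −ln(0.775000) = 0.2549.

0.2549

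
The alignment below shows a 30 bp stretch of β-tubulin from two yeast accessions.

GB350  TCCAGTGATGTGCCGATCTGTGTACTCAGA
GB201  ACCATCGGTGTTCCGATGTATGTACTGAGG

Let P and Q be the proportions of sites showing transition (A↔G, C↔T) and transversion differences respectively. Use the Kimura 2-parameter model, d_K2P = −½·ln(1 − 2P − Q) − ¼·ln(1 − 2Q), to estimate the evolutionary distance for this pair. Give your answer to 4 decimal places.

Mismatches occur at site 1 (T↔A, transversion), site 5 (G↔T, transversion), site 6 (T↔C, transition), site 8 (A↔G, transition), site 12 (G↔T, transversion), site 18 (C↔G, transversion), site 20 (G↔A, transition), site 27 (C↔G, transversion), site 30 (A↔G, transition).
Of the 9 differences, 4 transitions and 5 transversions over 30 sites: P = 4/30 = 0.133333, Q = 5/30 = 0.166667.
d = −0.5·ln(0.566667) − 0.25·ln(0.666666) = −0.5·(-0.567983) − 0.25·(-0.405466) = 0.3854.

0.3854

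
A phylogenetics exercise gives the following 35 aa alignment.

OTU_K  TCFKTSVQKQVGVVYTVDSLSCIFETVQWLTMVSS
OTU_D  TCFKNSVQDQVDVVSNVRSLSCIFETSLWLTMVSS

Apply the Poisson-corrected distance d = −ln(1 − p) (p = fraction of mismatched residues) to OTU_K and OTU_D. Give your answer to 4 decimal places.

Mismatches occur at site 5 (T↔N), site 9 (K↔D), site 12 (G↔D), site 15 (Y↔S), site 16 (T↔N), site 18 (D↔R), site 27 (V↔S), site 28 (Q↔L).
p = 8/35 = 0.228571.
d = −ln(1 − 0.228571) = −ln(0.771429) = 0.2595.

0.2595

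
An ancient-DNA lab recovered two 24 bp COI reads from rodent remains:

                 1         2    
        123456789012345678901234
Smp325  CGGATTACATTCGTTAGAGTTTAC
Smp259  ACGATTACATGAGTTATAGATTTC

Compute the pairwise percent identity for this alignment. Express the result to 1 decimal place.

Differing sites — 1:C/A; 2:G/C; 11:T/G; 12:C/A; 17:G/T; 20:T/A; 23:A/T.
17 of the 24 sites match, so the percent identity is 17/24 × 100 = 70.8%.

70.8%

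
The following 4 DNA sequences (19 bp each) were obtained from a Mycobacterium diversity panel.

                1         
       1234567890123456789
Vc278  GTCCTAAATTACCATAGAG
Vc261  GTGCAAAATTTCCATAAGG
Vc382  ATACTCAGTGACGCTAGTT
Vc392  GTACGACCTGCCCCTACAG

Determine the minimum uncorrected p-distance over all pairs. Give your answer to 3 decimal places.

0.263

Pairwise Hamming distances:
  Vc278 vs Vc261: 5
  Vc278 vs Vc382: 9
  Vc278 vs Vc392: 8
  Vc261 vs Vc382: 12
  Vc261 vs Vc392: 9
  Vc382 vs Vc392: 10
The smallest is 5 mismatches, between Vc278 and Vc261; p = 5/19 = 0.263.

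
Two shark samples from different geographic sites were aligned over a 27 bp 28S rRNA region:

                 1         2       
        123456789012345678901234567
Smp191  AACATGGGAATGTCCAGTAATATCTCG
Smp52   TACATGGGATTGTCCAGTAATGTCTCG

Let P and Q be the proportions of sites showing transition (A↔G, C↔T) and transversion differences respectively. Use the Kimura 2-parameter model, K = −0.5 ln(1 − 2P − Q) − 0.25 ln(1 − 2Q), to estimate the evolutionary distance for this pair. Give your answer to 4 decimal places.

0.1203

The sequences differ at positions 1 (A/T, transversion), 10 (A/T, transversion), 22 (A/G, transition).
Of the 3 differences, 1 transition and 2 transversions over 27 sites: P = 1/27 = 0.037037, Q = 2/27 = 0.074074.
d = −0.5·ln(0.851852) − 0.25·ln(0.851852) = −0.5·(-0.160342) − 0.25·(-0.160342) = 0.1203.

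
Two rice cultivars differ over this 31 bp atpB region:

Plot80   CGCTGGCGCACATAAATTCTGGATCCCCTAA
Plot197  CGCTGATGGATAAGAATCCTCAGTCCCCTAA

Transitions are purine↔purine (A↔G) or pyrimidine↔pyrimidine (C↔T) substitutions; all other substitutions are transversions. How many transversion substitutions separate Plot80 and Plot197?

Differing sites — 6:G/A (Ti); 7:C/T (Ti); 9:C/G (Tv); 11:C/T (Ti); 13:T/A (Tv); 14:A/G (Ti); 18:T/C (Ti); 21:G/C (Tv); 22:G/A (Ti); 23:A/G (Ti).
Of the 10 differences, 7 transitions and 3 transversions, so the answer is 3.

3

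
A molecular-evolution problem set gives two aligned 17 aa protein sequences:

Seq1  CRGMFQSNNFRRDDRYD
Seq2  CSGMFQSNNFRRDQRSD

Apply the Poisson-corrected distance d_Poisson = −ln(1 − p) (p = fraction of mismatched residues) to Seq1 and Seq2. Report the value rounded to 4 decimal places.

Mismatches occur at site 2 (R→S), site 14 (D→Q), site 16 (Y→S).
p = 3/17 = 0.176471.
d = −ln(1 − 0.176471) = −ln(0.823529) = 0.1942.

0.1942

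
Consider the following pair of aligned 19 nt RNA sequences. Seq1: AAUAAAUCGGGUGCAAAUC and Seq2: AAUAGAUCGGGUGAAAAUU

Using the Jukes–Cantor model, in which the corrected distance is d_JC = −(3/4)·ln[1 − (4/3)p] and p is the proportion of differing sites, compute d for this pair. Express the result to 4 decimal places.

0.1773

The sequences differ at positions 5 (A/G), 14 (C/A), 19 (C/U).
p = 3/19 = 0.157895.
d = −0.75 · ln(1 − (4/3)·0.157895) = −0.75 · ln(0.789473) = −0.75 · (-0.236390) = 0.1773.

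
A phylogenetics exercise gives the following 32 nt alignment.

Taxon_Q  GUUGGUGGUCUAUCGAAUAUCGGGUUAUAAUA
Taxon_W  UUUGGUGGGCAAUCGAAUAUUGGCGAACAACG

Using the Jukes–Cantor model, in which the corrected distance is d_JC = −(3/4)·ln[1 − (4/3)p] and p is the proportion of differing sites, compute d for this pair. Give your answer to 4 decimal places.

The sequences differ at positions 1 (G/U), 9 (U/G), 11 (U/A), 21 (C/U), 24 (G/C), 25 (U/G), 26 (U/A), 28 (U/C), 31 (U/C), 32 (A/G).
p = 10/32 = 0.312500.
d = −0.75 · ln(1 − (4/3)·0.312500) = −0.75 · ln(0.583333) = −0.75 · (-0.538997) = 0.4042.

0.4042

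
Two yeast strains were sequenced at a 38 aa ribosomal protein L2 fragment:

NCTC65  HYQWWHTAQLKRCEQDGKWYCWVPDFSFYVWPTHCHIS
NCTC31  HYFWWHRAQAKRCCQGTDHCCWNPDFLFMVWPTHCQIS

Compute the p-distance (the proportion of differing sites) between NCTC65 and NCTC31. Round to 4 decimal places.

The sequences differ at positions 3 (Q/F), 7 (T/R), 10 (L/A), 14 (E/C), 16 (D/G), 17 (G/T), 18 (K/D), 19 (W/H), 20 (Y/C), 23 (V/N), 27 (S/L), 29 (Y/M), 36 (H/Q).
There are 13 differences over 38 sites, so p = 13/38 = 0.3421.

0.3421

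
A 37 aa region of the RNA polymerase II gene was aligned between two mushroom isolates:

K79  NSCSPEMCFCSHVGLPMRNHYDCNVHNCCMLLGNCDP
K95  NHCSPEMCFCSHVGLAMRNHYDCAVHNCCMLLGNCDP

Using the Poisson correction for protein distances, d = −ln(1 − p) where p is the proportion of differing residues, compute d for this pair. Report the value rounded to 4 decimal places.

Differing sites — 2:S/H; 16:P/A; 24:N/A.
p = 3/37 = 0.081081.
d = −ln(1 − 0.081081) = −ln(0.918919) = 0.0846.

0.0846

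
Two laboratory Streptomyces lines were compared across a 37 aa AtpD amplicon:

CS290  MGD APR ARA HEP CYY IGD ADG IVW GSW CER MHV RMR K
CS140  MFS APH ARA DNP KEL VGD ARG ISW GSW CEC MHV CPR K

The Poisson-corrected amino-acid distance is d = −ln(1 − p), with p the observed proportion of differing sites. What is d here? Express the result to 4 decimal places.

0.4754

Mismatches occur at site 2 (G/F), site 3 (D/S), site 6 (R/H), site 10 (H/D), site 11 (E/N), site 13 (C/K), site 14 (Y/E), site 15 (Y/L), site 16 (I/V), site 20 (D/R), site 23 (V/S), site 30 (R/C), site 34 (R/C), site 35 (M/P).
p = 14/37 = 0.378378.
d = −ln(1 − 0.378378) = −ln(0.621622) = 0.4754.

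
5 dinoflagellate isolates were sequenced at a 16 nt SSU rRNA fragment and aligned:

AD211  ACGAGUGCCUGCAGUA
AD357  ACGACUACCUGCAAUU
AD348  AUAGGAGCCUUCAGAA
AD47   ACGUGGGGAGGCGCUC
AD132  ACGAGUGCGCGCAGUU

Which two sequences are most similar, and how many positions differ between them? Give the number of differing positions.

3

Pairwise Hamming distances:
  AD211 vs AD357: 4
  AD211 vs AD348: 6
  AD211 vs AD47: 8
  AD211 vs AD132: 3
  AD357 vs AD348: 10
  AD357 vs AD47: 10
  AD357 vs AD132: 5
  AD348 vs AD47: 12
  AD348 vs AD132: 9
  AD47 vs AD132: 8
The smallest is 3, between AD211 and AD132.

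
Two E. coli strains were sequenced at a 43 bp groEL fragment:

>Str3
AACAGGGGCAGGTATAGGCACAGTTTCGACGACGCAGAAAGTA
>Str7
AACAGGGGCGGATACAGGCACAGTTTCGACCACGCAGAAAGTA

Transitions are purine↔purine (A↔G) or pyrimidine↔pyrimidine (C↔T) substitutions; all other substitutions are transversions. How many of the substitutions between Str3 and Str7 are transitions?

The sequences differ at positions 10 (A/G, transition), 12 (G/A, transition), 15 (T/C, transition), 31 (G/C, transversion).
Of the 4 differences, 3 transitions and 1 transversion, so the answer is 3.

3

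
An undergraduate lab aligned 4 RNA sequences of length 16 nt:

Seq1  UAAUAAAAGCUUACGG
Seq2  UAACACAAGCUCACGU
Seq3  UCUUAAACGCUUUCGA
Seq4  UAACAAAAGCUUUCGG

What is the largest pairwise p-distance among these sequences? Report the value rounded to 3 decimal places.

Pairwise Hamming distances:
  Seq1 vs Seq2: 4
  Seq1 vs Seq3: 5
  Seq1 vs Seq4: 2
  Seq2 vs Seq3: 8
  Seq2 vs Seq4: 4
  Seq3 vs Seq4: 5
The largest is 8 mismatches, between Seq2 and Seq3; p = 8/16 = 0.500.

0.500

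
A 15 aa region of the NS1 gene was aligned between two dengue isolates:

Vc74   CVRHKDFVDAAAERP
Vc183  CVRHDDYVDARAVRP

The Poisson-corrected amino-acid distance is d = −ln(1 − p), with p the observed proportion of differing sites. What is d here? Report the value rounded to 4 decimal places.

0.3102

Differing sites — 5:K/D; 7:F/Y; 11:A/R; 13:E/V.
p = 4/15 = 0.266667.
d = −ln(1 − 0.266667) = −ln(0.733333) = 0.3102.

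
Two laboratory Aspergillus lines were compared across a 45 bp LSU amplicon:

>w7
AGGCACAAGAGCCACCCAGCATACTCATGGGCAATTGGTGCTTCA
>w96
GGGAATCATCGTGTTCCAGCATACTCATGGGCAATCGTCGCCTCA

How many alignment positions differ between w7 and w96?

14

Differing sites — 1:A/G; 4:C/A; 6:C/T; 7:A/C; 9:G/T; 10:A/C; 12:C/T; 13:C/G; 14:A/T; 15:C/T; 36:T/C; 38:G/T; 39:T/C; 42:T/C.
That gives 14 mismatches out of 45 aligned sites, so the Hamming distance is 14.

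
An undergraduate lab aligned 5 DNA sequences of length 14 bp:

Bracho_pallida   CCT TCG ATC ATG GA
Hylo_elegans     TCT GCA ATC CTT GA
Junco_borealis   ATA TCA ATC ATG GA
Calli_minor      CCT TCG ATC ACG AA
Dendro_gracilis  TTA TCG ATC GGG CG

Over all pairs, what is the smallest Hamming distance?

2

Pairwise Hamming distances:
  Bracho_pallida vs Hylo_elegans: 5
  Bracho_pallida vs Junco_borealis: 4
  Bracho_pallida vs Calli_minor: 2
  Bracho_pallida vs Dendro_gracilis: 7
  Hylo_elegans vs Junco_borealis: 6
  Hylo_elegans vs Calli_minor: 7
  Hylo_elegans vs Dendro_gracilis: 9
  Junco_borealis vs Calli_minor: 6
  Junco_borealis vs Dendro_gracilis: 6
  Calli_minor vs Dendro_gracilis: 7
The smallest is 2, between Bracho_pallida and Calli_minor.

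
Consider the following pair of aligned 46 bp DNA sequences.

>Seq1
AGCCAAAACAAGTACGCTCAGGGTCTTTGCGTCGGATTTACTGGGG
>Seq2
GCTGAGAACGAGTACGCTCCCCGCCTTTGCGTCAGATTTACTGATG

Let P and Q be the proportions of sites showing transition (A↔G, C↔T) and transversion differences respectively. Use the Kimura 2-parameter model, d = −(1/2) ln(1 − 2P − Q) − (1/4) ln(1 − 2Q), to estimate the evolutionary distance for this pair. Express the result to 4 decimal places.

0.3608

Mismatches occur at site 1 (A/G, transition), site 2 (G/C, transversion), site 3 (C/T, transition), site 4 (C/G, transversion), site 6 (A/G, transition), site 10 (A/G, transition), site 20 (A/C, transversion), site 21 (G/C, transversion), site 22 (G/C, transversion), site 24 (T/C, transition), site 34 (G/A, transition), site 44 (G/A, transition), site 45 (G/T, transversion).
Of the 13 differences, 7 transitions and 6 transversions over 46 sites: P = 7/46 = 0.152174, Q = 6/46 = 0.130435.
d = −0.5·ln(0.565217) − 0.25·ln(0.739130) = −0.5·(-0.570546) − 0.25·(-0.302281) = 0.3608.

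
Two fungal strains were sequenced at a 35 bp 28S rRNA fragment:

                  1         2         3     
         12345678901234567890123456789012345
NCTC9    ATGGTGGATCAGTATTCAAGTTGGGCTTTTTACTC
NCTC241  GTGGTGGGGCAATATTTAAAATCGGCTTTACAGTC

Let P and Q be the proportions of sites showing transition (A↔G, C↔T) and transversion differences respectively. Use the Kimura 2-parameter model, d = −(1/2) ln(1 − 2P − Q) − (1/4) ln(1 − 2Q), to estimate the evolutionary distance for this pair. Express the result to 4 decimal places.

0.4166

Mismatches occur at site 1 (A↔G, transition), site 8 (A↔G, transition), site 9 (T↔G, transversion), site 12 (G↔A, transition), site 17 (C↔T, transition), site 20 (G↔A, transition), site 21 (T↔A, transversion), site 23 (G↔C, transversion), site 30 (T↔A, transversion), site 31 (T↔C, transition), site 33 (C↔G, transversion).
Of the 11 differences, 6 transitions and 5 transversions over 35 sites: P = 6/35 = 0.171429, Q = 5/35 = 0.142857.
d = −0.5·ln(0.514285) − 0.25·ln(0.714286) = −0.5·(-0.664978) − 0.25·(-0.336472) = 0.4166.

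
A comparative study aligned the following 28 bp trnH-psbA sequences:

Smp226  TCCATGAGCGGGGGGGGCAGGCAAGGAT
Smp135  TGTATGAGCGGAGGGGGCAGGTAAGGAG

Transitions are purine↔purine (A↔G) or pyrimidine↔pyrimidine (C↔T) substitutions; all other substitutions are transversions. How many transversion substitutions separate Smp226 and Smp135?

Mismatches occur at site 2 (C↔G, transversion), site 3 (C↔T, transition), site 12 (G↔A, transition), site 22 (C↔T, transition), site 28 (T↔G, transversion).
Of the 5 differences, 3 transitions and 2 transversions, so the answer is 2.

2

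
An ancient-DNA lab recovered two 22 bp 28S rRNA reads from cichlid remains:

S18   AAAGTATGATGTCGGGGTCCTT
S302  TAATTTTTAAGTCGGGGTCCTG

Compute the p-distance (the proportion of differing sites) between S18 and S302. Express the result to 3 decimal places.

0.273

Differing sites — 1:A/T; 4:G/T; 6:A/T; 8:G/T; 10:T/A; 22:T/G.
There are 6 differences over 22 sites, so p = 6/22 = 0.273.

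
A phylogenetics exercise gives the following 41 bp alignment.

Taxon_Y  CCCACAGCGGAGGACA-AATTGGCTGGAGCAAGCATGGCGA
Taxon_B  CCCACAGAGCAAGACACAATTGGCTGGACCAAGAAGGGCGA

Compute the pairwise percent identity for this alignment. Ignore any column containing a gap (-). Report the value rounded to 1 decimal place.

Excluding the 1 gap column leaves 40 comparable sites.
Differing sites — 8:C/A; 10:G/C; 12:G/A; 29:G/C; 34:C/A; 36:T/G.
34 of the 40 comparable sites match, so the percent identity is 34/40 × 100 = 85.0%.

85.0%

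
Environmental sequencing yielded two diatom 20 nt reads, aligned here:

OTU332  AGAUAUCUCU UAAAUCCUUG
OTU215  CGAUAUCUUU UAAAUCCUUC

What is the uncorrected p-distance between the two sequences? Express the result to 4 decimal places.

0.1500

The sequences differ at positions 1 (A/C), 9 (C/U), 20 (G/C).
There are 3 differences over 20 sites, so p = 3/20 = 0.1500.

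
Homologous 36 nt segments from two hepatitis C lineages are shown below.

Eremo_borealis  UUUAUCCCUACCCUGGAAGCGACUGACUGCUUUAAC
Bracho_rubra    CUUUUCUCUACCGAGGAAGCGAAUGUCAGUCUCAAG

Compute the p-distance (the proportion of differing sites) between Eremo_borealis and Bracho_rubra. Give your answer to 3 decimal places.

Differing sites — 1:U/C; 4:A/U; 7:C/U; 13:C/G; 14:U/A; 23:C/A; 26:A/U; 28:U/A; 30:C/U; 31:U/C; 33:U/C; 36:C/G.
There are 12 differences over 36 sites, so p = 12/36 = 0.333.

0.333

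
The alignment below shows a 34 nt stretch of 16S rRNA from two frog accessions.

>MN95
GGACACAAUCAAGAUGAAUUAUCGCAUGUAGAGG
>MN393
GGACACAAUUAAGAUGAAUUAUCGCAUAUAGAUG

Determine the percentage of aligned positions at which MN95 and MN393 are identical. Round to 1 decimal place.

91.2%

Mismatches occur at site 10 (C/U), site 28 (G/A), site 33 (G/U).
31 of the 34 sites match, so the percent identity is 31/34 × 100 = 91.2%.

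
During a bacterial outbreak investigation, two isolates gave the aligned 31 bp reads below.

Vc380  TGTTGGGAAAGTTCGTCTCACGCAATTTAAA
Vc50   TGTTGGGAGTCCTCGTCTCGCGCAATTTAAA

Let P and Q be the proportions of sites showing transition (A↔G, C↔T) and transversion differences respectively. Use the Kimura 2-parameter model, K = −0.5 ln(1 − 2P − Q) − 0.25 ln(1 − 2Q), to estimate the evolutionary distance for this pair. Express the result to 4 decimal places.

0.1838

Mismatches occur at site 9 (A↔G, transition), site 10 (A↔T, transversion), site 11 (G↔C, transversion), site 12 (T↔C, transition), site 20 (A↔G, transition).
Of the 5 differences, 3 transitions and 2 transversions over 31 sites: P = 3/31 = 0.096774, Q = 2/31 = 0.064516.
d = −0.5·ln(0.741936) − 0.25·ln(0.870968) = −0.5·(-0.298492) − 0.25·(-0.138150) = 0.1838.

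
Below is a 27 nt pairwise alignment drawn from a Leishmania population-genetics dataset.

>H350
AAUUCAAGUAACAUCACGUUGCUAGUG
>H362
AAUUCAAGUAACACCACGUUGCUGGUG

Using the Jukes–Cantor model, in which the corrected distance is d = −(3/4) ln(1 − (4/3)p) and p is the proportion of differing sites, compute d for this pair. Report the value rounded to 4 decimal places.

The sequences differ at positions 14 (U/C), 24 (A/G).
p = 2/27 = 0.074074.
d = −0.75 · ln(1 − (4/3)·0.074074) = −0.75 · ln(0.901235) = −0.75 · (-0.103989) = 0.0780.

0.0780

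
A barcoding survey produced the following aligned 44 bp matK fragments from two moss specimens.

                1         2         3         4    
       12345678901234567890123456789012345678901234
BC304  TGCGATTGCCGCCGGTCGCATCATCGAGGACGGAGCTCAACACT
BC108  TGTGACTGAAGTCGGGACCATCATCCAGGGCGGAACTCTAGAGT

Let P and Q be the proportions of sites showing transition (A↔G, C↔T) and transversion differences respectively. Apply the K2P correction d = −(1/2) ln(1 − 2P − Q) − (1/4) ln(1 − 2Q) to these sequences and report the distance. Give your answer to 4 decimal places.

Mismatches occur at site 3 (C→T, transition), site 6 (T→C, transition), site 9 (C→A, transversion), site 10 (C→A, transversion), site 12 (C→T, transition), site 16 (T→G, transversion), site 17 (C→A, transversion), site 18 (G→C, transversion), site 26 (G→C, transversion), site 30 (A→G, transition), site 35 (G→A, transition), site 39 (A→T, transversion), site 41 (C→G, transversion), site 43 (C→G, transversion).
Of the 14 differences, 5 transitions and 9 transversions over 44 sites: P = 5/44 = 0.113636, Q = 9/44 = 0.204545.
d = −0.5·ln(0.568183) − 0.25·ln(0.590910) = −0.5·(-0.565312) − 0.25·(-0.526092) = 0.4142.

0.4142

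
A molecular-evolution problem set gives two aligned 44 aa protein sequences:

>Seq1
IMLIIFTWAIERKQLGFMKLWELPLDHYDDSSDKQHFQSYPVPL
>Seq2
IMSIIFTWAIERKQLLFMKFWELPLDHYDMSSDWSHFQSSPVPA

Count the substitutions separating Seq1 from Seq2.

8

Mismatches occur at site 3 (L↔S), site 16 (G↔L), site 20 (L↔F), site 30 (D↔M), site 34 (K↔W), site 35 (Q↔S), site 40 (Y↔S), site 44 (L↔A).
That gives 8 mismatches out of 44 aligned sites, so the Hamming distance is 8.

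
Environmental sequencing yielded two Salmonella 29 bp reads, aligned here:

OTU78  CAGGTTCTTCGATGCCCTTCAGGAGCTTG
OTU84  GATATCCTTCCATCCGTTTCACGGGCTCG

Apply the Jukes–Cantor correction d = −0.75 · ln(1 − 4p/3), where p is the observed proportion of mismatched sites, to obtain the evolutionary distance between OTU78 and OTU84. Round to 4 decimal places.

0.5285

Mismatches occur at site 1 (C/G), site 3 (G/T), site 4 (G/A), site 6 (T/C), site 11 (G/C), site 14 (G/C), site 16 (C/G), site 17 (C/T), site 22 (G/C), site 24 (A/G), site 28 (T/C).
p = 11/29 = 0.379310.
d = −0.75 · ln(1 − (4/3)·0.379310) = −0.75 · ln(0.494253) = −0.75 · (-0.704708) = 0.5285.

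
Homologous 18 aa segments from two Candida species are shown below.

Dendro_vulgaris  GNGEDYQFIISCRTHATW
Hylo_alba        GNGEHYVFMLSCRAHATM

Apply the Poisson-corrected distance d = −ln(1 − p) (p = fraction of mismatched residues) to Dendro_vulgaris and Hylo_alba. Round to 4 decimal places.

Mismatches occur at site 5 (D/H), site 7 (Q/V), site 9 (I/M), site 10 (I/L), site 14 (T/A), site 18 (W/M).
p = 6/18 = 0.333333.
d = −ln(1 − 0.333333) = −ln(0.666667) = 0.4055.

0.4055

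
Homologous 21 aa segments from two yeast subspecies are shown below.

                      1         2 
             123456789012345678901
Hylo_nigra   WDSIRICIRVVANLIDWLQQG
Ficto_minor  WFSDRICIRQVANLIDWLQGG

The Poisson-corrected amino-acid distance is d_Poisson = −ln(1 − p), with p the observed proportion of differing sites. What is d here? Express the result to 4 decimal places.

0.2113

Mismatches occur at site 2 (D↔F), site 4 (I↔D), site 10 (V↔Q), site 20 (Q↔G).
p = 4/21 = 0.190476.
d = −ln(1 − 0.190476) = −ln(0.809524) = 0.2113.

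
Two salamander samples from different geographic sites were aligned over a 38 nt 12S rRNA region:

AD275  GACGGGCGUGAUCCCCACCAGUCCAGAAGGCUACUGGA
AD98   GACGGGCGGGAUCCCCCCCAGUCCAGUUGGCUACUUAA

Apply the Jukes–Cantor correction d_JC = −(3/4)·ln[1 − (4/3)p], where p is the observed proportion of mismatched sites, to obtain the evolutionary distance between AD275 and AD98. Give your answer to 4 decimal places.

0.1773

The sequences differ at positions 9 (U/G), 17 (A/C), 27 (A/U), 28 (A/U), 36 (G/U), 37 (G/A).
p = 6/38 = 0.157895.
d = −0.75 · ln(1 − (4/3)·0.157895) = −0.75 · ln(0.789473) = −0.75 · (-0.236390) = 0.1773.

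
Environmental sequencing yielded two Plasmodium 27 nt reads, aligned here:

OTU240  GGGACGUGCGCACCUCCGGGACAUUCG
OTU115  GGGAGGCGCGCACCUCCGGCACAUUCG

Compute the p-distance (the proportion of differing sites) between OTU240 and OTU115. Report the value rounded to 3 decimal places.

Mismatches occur at site 5 (C/G), site 7 (U/C), site 20 (G/C).
There are 3 differences over 27 sites, so p = 3/27 = 0.111.

0.111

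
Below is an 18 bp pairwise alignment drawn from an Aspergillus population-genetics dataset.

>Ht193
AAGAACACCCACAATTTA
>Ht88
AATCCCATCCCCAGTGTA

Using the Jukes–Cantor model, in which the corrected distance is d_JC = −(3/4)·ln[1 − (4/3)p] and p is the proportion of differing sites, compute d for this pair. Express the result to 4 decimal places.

Differing sites — 3:G/T; 4:A/C; 5:A/C; 8:C/T; 11:A/C; 14:A/G; 16:T/G.
p = 7/18 = 0.388889.
d = −0.75 · ln(1 − (4/3)·0.388889) = −0.75 · ln(0.481481) = −0.75 · (-0.730889) = 0.5482.

0.5482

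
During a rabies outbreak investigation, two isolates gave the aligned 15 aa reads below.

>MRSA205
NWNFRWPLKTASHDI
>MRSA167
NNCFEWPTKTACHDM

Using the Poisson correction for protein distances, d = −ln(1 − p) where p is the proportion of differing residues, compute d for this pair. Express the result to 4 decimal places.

0.5108

Mismatches occur at site 2 (W↔N), site 3 (N↔C), site 5 (R↔E), site 8 (L↔T), site 12 (S↔C), site 15 (I↔M).
p = 6/15 = 0.400000.
d = −ln(1 − 0.400000) = −ln(0.600000) = 0.5108.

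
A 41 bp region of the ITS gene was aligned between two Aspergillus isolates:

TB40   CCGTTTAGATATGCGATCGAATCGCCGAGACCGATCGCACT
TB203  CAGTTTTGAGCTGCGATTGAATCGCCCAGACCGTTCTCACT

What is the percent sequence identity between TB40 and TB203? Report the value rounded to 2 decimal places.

80.49%

Mismatches occur at site 2 (C↔A), site 7 (A↔T), site 10 (T↔G), site 11 (A↔C), site 18 (C↔T), site 27 (G↔C), site 34 (A↔T), site 37 (G↔T).
33 of the 41 sites match, so the percent identity is 33/41 × 100 = 80.49%.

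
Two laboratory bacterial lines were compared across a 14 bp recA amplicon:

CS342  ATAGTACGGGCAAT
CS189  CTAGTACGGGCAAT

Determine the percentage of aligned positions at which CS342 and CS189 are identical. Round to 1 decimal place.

92.9%

A single mismatch occurs at site 1 (A/C).
13 of the 14 sites match, so the percent identity is 13/14 × 100 = 92.9%.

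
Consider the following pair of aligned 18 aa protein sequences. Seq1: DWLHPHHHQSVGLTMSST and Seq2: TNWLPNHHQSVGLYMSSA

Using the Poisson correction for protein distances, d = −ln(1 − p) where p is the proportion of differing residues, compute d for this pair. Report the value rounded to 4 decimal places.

The sequences differ at positions 1 (D/T), 2 (W/N), 3 (L/W), 4 (H/L), 6 (H/N), 14 (T/Y), 18 (T/A).
p = 7/18 = 0.388889.
d = −ln(1 − 0.388889) = −ln(0.611111) = 0.4925.

0.4925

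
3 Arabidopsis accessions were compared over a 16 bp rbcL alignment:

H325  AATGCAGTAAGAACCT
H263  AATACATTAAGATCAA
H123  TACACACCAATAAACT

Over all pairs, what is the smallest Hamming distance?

5

Pairwise Hamming distances:
  H325 vs H263: 5
  H325 vs H123: 7
  H263 vs H123: 9
The smallest is 5, between H325 and H263.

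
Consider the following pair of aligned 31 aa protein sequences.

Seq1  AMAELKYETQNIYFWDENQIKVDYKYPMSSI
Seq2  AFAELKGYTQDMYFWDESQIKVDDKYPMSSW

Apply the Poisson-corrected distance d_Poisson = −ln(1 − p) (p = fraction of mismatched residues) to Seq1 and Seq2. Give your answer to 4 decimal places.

0.2985

The sequences differ at positions 2 (M/F), 7 (Y/G), 8 (E/Y), 11 (N/D), 12 (I/M), 18 (N/S), 24 (Y/D), 31 (I/W).
p = 8/31 = 0.258065.
d = −ln(1 − 0.258065) = −ln(0.741935) = 0.2985.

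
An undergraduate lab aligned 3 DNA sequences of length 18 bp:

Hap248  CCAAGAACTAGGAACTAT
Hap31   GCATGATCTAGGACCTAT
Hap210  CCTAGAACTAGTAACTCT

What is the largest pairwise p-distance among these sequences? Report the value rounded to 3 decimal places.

Pairwise Hamming distances:
  Hap248 vs Hap31: 4
  Hap248 vs Hap210: 3
  Hap31 vs Hap210: 7
The largest is 7 mismatches, between Hap31 and Hap210; p = 7/18 = 0.389.

0.389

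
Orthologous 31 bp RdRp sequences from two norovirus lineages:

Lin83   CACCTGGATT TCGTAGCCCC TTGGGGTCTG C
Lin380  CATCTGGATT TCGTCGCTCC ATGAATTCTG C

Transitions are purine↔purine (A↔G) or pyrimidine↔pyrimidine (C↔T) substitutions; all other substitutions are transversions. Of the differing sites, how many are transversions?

The sequences differ at positions 3 (C/T, transition), 15 (A/C, transversion), 18 (C/T, transition), 21 (T/A, transversion), 24 (G/A, transition), 25 (G/A, transition), 26 (G/T, transversion).
Of the 7 differences, 4 transitions and 3 transversions, so the answer is 3.

3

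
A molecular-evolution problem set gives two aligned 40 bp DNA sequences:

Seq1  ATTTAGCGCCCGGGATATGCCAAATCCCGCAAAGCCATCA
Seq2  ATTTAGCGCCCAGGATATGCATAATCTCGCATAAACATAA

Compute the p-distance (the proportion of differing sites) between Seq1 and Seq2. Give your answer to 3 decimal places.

Mismatches occur at site 12 (G↔A), site 21 (C↔A), site 22 (A↔T), site 27 (C↔T), site 32 (A↔T), site 34 (G↔A), site 35 (C↔A), site 39 (C↔A).
There are 8 differences over 40 sites, so p = 8/40 = 0.200.

0.200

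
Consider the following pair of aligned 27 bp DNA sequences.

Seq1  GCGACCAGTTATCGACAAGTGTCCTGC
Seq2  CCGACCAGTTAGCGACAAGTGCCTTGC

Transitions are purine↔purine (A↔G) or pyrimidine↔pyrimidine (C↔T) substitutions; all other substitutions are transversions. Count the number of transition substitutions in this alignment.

Differing sites — 1:G/C (Tv); 12:T/G (Tv); 22:T/C (Ti); 24:C/T (Ti).
Of the 4 differences, 2 transitions and 2 transversions, so the answer is 2.

2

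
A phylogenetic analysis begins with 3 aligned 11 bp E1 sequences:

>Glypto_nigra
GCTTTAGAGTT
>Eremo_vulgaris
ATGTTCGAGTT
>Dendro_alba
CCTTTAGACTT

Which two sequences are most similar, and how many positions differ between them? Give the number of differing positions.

Pairwise Hamming distances:
  Glypto_nigra vs Eremo_vulgaris: 4
  Glypto_nigra vs Dendro_alba: 2
  Eremo_vulgaris vs Dendro_alba: 5
The smallest is 2, between Glypto_nigra and Dendro_alba.

2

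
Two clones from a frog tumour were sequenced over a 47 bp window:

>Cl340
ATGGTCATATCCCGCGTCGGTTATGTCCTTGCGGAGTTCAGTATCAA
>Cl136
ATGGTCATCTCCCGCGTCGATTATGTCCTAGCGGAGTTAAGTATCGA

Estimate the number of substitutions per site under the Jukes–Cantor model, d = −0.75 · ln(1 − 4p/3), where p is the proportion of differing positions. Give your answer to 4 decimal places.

Mismatches occur at site 9 (A↔C), site 20 (G↔A), site 30 (T↔A), site 39 (C↔A), site 46 (A↔G).
p = 5/47 = 0.106383.
d = −0.75 · ln(1 − (4/3)·0.106383) = −0.75 · ln(0.858156) = −0.75 · (-0.152969) = 0.1147.

0.1147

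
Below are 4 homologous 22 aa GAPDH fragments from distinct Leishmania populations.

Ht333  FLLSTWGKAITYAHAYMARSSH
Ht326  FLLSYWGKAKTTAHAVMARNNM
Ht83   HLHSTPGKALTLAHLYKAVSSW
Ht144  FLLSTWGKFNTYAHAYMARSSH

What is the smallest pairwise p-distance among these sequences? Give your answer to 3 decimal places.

Pairwise Hamming distances:
  Ht333 vs Ht326: 7
  Ht333 vs Ht83: 9
  Ht333 vs Ht144: 2
  Ht326 vs Ht83: 13
  Ht326 vs Ht144: 8
  Ht83 vs Ht144: 10
The smallest is 2 mismatches, between Ht333 and Ht144; p = 2/22 = 0.091.

0.091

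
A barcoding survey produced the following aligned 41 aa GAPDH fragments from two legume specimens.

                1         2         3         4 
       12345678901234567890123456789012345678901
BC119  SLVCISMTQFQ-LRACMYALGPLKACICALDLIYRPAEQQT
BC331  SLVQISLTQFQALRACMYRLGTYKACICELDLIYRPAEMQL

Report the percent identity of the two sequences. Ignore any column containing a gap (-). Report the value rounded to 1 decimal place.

80.0%

Excluding the 1 gap column leaves 40 comparable sites.
Mismatches occur at site 4 (C→Q), site 7 (M→L), site 19 (A→R), site 22 (P→T), site 23 (L→Y), site 29 (A→E), site 39 (Q→M), site 41 (T→L).
32 of the 40 comparable sites match, so the percent identity is 32/40 × 100 = 80.0%.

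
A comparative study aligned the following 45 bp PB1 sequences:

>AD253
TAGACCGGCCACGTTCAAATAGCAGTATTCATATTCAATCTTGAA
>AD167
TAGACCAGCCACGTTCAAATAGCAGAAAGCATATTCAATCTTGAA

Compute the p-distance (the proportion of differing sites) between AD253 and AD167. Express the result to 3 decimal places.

0.089

The sequences differ at positions 7 (G/A), 26 (T/A), 28 (T/A), 29 (T/G).
There are 4 differences over 45 sites, so p = 4/45 = 0.089.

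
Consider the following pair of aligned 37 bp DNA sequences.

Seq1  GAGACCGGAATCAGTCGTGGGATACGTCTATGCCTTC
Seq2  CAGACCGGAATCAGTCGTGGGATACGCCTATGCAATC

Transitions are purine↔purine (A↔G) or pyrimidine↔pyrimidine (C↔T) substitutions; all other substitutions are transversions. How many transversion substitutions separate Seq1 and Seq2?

Mismatches occur at site 1 (G→C, transversion), site 27 (T→C, transition), site 34 (C→A, transversion), site 35 (T→A, transversion).
Of the 4 differences, 1 transition and 3 transversions, so the answer is 3.

3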